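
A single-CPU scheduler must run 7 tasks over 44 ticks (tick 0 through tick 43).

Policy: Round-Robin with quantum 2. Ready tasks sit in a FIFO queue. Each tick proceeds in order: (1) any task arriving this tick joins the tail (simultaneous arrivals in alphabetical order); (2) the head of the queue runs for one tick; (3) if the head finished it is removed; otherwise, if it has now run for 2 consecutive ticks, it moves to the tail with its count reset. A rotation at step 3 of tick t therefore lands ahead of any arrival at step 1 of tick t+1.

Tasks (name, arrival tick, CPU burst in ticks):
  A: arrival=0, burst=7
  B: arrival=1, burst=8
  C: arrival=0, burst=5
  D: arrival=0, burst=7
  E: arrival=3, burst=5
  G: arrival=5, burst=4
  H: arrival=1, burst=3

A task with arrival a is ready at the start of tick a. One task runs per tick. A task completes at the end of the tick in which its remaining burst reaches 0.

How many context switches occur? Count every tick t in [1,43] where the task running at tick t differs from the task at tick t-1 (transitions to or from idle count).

context switches = 22

t=0: queue=[A,C,D] q_used=0 → run A
t=1: queue=[A,C,D,B,H] q_used=1 → run A
t=2: queue=[C,D,B,H,A] q_used=0 → run C
t=3: queue=[C,D,B,H,A,E] q_used=1 → run C
t=4: queue=[D,B,H,A,E,C] q_used=0 → run D
t=5: queue=[D,B,H,A,E,C,G] q_used=1 → run D
t=6: queue=[B,H,A,E,C,G,D] q_used=0 → run B
t=7: queue=[B,H,A,E,C,G,D] q_used=1 → run B
t=8: queue=[H,A,E,C,G,D,B] q_used=0 → run H
t=9: queue=[H,A,E,C,G,D,B] q_used=1 → run H
t=10: queue=[A,E,C,G,D,B,H] q_used=0 → run A
t=11: queue=[A,E,C,G,D,B,H] q_used=1 → run A
t=12: queue=[E,C,G,D,B,H,A] q_used=0 → run E
t=13: queue=[E,C,G,D,B,H,A] q_used=1 → run E
t=14: queue=[C,G,D,B,H,A,E] q_used=0 → run C
t=15: queue=[C,G,D,B,H,A,E] q_used=1 → run C
t=16: queue=[G,D,B,H,A,E,C] q_used=0 → run G
t=17: queue=[G,D,B,H,A,E,C] q_used=1 → run G
t=18: queue=[D,B,H,A,E,C,G] q_used=0 → run D
t=19: queue=[D,B,H,A,E,C,G] q_used=1 → run D
t=20: queue=[B,H,A,E,C,G,D] q_used=0 → run B
t=21: queue=[B,H,A,E,C,G,D] q_used=1 → run B
t=22: queue=[H,A,E,C,G,D,B] q_used=0 → run H
t=23: queue=[A,E,C,G,D,B] q_used=0 → run A
t=24: queue=[A,E,C,G,D,B] q_used=1 → run A
t=25: queue=[E,C,G,D,B,A] q_used=0 → run E
t=26: queue=[E,C,G,D,B,A] q_used=1 → run E
t=27: queue=[C,G,D,B,A,E] q_used=0 → run C
t=28: queue=[G,D,B,A,E] q_used=0 → run G
t=29: queue=[G,D,B,A,E] q_used=1 → run G
t=30: queue=[D,B,A,E] q_used=0 → run D
t=31: queue=[D,B,A,E] q_used=1 → run D
t=32: queue=[B,A,E,D] q_used=0 → run B
t=33: queue=[B,A,E,D] q_used=1 → run B
t=34: queue=[A,E,D,B] q_used=0 → run A
t=35: queue=[E,D,B] q_used=0 → run E
t=36: queue=[D,B] q_used=0 → run D
t=37: queue=[B] q_used=0 → run B
t=38: queue=[B] q_used=1 → run B
t=39: (idle)
t=40: (idle)
t=41: (idle)
t=42: (idle)
t=43: (idle)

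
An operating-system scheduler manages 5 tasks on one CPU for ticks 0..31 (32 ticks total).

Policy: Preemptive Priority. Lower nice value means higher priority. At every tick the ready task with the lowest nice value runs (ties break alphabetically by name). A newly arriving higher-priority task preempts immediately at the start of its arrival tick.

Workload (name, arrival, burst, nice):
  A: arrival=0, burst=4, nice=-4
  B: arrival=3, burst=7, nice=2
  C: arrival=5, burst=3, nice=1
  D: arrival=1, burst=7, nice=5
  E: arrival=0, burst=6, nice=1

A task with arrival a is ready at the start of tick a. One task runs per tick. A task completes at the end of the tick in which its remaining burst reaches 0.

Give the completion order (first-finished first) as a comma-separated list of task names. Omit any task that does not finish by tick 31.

t=0: ready={A,E} → run A
t=1: ready={A,D,E} → run A
t=2: ready={A,D,E} → run A
t=3: ready={A,B,D,E} → run A
t=4: ready={B,D,E} → run E
t=5: ready={B,C,D,E} → run C
t=6: ready={B,C,D,E} → run C
t=7: ready={B,C,D,E} → run C
t=8: ready={B,D,E} → run E
t=9: ready={B,D,E} → run E
t=10: ready={B,D,E} → run E
t=11: ready={B,D,E} → run E
t=12: ready={B,D,E} → run E
t=13: ready={B,D} → run B
t=14: ready={B,D} → run B
t=15: ready={B,D} → run B
t=16: ready={B,D} → run B
t=17: ready={B,D} → run B
t=18: ready={B,D} → run B
t=19: ready={B,D} → run B
t=20: ready={D} → run D
t=21: ready={D} → run D
t=22: ready={D} → run D
t=23: ready={D} → run D
t=24: ready={D} → run D
t=25: ready={D} → run D
t=26: ready={D} → run D
t=27: (idle)
t=28: (idle)
t=29: (idle)
t=30: (idle)
t=31: (idle)

completion order = A, C, E, B, D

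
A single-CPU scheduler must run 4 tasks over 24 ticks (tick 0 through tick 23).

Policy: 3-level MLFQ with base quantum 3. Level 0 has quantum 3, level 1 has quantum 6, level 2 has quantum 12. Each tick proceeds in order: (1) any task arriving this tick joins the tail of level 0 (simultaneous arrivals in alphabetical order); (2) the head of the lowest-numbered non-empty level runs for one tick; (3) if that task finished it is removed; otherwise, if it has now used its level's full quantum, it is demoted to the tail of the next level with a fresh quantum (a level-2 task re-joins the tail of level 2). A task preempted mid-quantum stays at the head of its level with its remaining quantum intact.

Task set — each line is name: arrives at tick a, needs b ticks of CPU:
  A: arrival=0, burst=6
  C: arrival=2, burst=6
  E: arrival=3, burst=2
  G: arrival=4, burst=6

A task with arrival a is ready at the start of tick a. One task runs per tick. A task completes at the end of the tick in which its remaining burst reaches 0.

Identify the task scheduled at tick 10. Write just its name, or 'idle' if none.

t=0: L0/L1/L2 = A/-/- → run A
t=1: L0/L1/L2 = A/-/- → run A
t=2: L0/L1/L2 = AC/-/- → run A
t=3: L0/L1/L2 = CE/A/- → run C
t=4: L0/L1/L2 = CEG/A/- → run C
t=5: L0/L1/L2 = CEG/A/- → run C
t=6: L0/L1/L2 = EG/AC/- → run E
t=7: L0/L1/L2 = EG/AC/- → run E
t=8: L0/L1/L2 = G/AC/- → run G
t=9: L0/L1/L2 = G/AC/- → run G
t=10: L0/L1/L2 = G/AC/- → run G
t=11: L0/L1/L2 = -/ACG/- → run A
t=12: L0/L1/L2 = -/ACG/- → run A
t=13: L0/L1/L2 = -/ACG/- → run A
t=14: L0/L1/L2 = -/CG/- → run C
t=15: L0/L1/L2 = -/CG/- → run C
t=16: L0/L1/L2 = -/CG/- → run C
t=17: L0/L1/L2 = -/G/- → run G
t=18: L0/L1/L2 = -/G/- → run G
t=19: L0/L1/L2 = -/G/- → run G
t=20: (idle)
t=21: (idle)
t=22: (idle)
t=23: (idle)

running at tick 10 = G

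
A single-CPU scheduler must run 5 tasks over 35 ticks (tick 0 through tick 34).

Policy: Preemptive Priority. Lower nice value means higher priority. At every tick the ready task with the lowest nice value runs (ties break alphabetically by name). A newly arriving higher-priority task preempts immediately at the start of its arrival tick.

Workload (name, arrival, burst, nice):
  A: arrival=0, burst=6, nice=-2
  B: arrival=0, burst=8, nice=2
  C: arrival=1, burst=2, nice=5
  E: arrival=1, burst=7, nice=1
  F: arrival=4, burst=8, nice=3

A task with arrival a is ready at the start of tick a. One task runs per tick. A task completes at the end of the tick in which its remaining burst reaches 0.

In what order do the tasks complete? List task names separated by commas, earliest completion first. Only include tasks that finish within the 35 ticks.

t=0: ready={A,B} → run A
t=1: ready={A,B,C,E} → run A
t=2: ready={A,B,C,E} → run A
t=3: ready={A,B,C,E} → run A
t=4: ready={A,B,C,E,F} → run A
t=5: ready={A,B,C,E,F} → run A
t=6: ready={B,C,E,F} → run E
t=7: ready={B,C,E,F} → run E
t=8: ready={B,C,E,F} → run E
t=9: ready={B,C,E,F} → run E
t=10: ready={B,C,E,F} → run E
t=11: ready={B,C,E,F} → run E
t=12: ready={B,C,E,F} → run E
t=13: ready={B,C,F} → run B
t=14: ready={B,C,F} → run B
t=15: ready={B,C,F} → run B
t=16: ready={B,C,F} → run B
t=17: ready={B,C,F} → run B
t=18: ready={B,C,F} → run B
t=19: ready={B,C,F} → run B
t=20: ready={B,C,F} → run B
t=21: ready={C,F} → run F
t=22: ready={C,F} → run F
t=23: ready={C,F} → run F
t=24: ready={C,F} → run F
t=25: ready={C,F} → run F
t=26: ready={C,F} → run F
t=27: ready={C,F} → run F
t=28: ready={C,F} → run F
t=29: ready={C} → run C
t=30: ready={C} → run C
t=31: (idle)
t=32: (idle)
t=33: (idle)
t=34: (idle)

completion order = A, E, B, F, C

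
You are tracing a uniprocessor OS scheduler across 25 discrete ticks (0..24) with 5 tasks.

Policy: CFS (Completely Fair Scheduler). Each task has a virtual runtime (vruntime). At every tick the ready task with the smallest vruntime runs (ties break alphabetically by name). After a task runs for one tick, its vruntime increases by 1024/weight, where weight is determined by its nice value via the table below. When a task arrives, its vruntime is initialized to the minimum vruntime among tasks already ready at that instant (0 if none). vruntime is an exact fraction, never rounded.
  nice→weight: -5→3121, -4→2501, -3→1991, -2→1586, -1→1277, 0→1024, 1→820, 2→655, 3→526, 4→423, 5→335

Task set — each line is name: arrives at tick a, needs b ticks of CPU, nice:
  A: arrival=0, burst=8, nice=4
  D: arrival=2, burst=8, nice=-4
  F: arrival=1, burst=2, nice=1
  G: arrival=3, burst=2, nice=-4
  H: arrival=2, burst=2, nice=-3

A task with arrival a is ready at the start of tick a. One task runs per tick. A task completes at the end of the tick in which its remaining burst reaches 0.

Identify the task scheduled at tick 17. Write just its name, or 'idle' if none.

running at tick 17 = A

t=0: vr[A=0] → run A
t=1: vr[A=1024/423 F=1024/423] → run A
t=2: vr[A=2048/423 D=1024/423 F=1024/423 H=1024/423] → run D
t=3: vr[A=2048/423 D=2994176/1057923 F=1024/423 G=1024/423 H=1024/423] → run F
t=4: vr[A=2048/423 D=2994176/1057923 F=318208/86715 G=1024/423 H=1024/423] → run G
t=5: vr[A=2048/423 D=2994176/1057923 F=318208/86715 G=2994176/1057923 H=1024/423] → run H
t=6: vr[A=2048/423 D=2994176/1057923 F=318208/86715 G=2994176/1057923 H=2471936/842193] → run D
t=7: vr[A=2048/423 D=3427328/1057923 F=318208/86715 G=2994176/1057923 H=2471936/842193] → run G
t=8: vr[A=2048/423 D=3427328/1057923 F=318208/86715 H=2471936/842193] → run H
t=9: vr[A=2048/423 D=3427328/1057923 F=318208/86715] → run D
t=10: vr[A=2048/423 D=3860480/1057923 F=318208/86715] → run D
t=11: vr[A=2048/423 D=4293632/1057923 F=318208/86715] → run F
t=12: vr[A=2048/423 D=4293632/1057923] → run D
t=13: vr[A=2048/423 D=4726784/1057923] → run D
t=14: vr[A=2048/423 D=5159936/1057923] → run A
t=15: vr[A=1024/141 D=5159936/1057923] → run D
t=16: vr[A=1024/141 D=5593088/1057923] → run D
t=17: vr[A=1024/141] → run A
t=18: vr[A=4096/423] → run A
t=19: vr[A=5120/423] → run A
t=20: vr[A=2048/141] → run A
t=21: vr[A=7168/423] → run A
t=22: (idle)
t=23: (idle)
t=24: (idle)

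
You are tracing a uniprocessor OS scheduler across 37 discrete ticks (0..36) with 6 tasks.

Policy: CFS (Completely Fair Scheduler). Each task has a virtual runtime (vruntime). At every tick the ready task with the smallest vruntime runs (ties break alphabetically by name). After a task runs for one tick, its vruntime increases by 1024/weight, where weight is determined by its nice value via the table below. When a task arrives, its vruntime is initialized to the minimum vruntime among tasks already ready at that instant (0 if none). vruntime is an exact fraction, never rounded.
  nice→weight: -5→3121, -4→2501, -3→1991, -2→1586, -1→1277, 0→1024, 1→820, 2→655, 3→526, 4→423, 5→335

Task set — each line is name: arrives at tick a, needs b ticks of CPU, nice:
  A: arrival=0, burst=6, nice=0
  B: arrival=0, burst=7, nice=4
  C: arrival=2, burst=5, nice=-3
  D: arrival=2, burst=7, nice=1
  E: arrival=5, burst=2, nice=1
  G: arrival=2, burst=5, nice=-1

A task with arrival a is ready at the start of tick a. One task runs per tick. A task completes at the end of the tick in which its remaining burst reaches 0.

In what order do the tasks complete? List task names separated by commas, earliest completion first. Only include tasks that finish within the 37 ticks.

completion order = E, C, G, A, D, B

t=0: vr[A=0 B=0] → run A
t=1: vr[A=1 B=0] → run B
t=2: vr[A=1 B=1024/423 C=1 D=1 G=1] → run A
t=3: vr[A=2 B=1024/423 C=1 D=1 G=1] → run C
t=4: vr[A=2 B=1024/423 C=3015/1991 D=1 G=1] → run D
t=5: vr[A=2 B=1024/423 C=3015/1991 D=461/205 E=1 G=1] → run E
t=6: vr[A=2 B=1024/423 C=3015/1991 D=461/205 E=461/205 G=1] → run G
t=7: vr[A=2 B=1024/423 C=3015/1991 D=461/205 E=461/205 G=2301/1277] → run C
t=8: vr[A=2 B=1024/423 C=4039/1991 D=461/205 E=461/205 G=2301/1277] → run G
t=9: vr[A=2 B=1024/423 C=4039/1991 D=461/205 E=461/205 G=3325/1277] → run A
t=10: vr[A=3 B=1024/423 C=4039/1991 D=461/205 E=461/205 G=3325/1277] → run C
t=11: vr[A=3 B=1024/423 C=5063/1991 D=461/205 E=461/205 G=3325/1277] → run D
t=12: vr[A=3 B=1024/423 C=5063/1991 D=717/205 E=461/205 G=3325/1277] → run E
t=13: vr[A=3 B=1024/423 C=5063/1991 D=717/205 G=3325/1277] → run B
t=14: vr[A=3 B=2048/423 C=5063/1991 D=717/205 G=3325/1277] → run C
t=15: vr[A=3 B=2048/423 C=6087/1991 D=717/205 G=3325/1277] → run G
t=16: vr[A=3 B=2048/423 C=6087/1991 D=717/205 G=4349/1277] → run A
t=17: vr[A=4 B=2048/423 C=6087/1991 D=717/205 G=4349/1277] → run C
t=18: vr[A=4 B=2048/423 D=717/205 G=4349/1277] → run G
t=19: vr[A=4 B=2048/423 D=717/205 G=5373/1277] → run D
t=20: vr[A=4 B=2048/423 D=973/205 G=5373/1277] → run A
t=21: vr[A=5 B=2048/423 D=973/205 G=5373/1277] → run G
t=22: vr[A=5 B=2048/423 D=973/205] → run D
t=23: vr[A=5 B=2048/423 D=1229/205] → run B
t=24: vr[A=5 B=1024/141 D=1229/205] → run A
t=25: vr[B=1024/141 D=1229/205] → run D
t=26: vr[B=1024/141 D=297/41] → run D
t=27: vr[B=1024/141 D=1741/205] → run B
t=28: vr[B=4096/423 D=1741/205] → run D
t=29: vr[B=4096/423] → run B
t=30: vr[B=5120/423] → run B
t=31: vr[B=2048/141] → run B
t=32: (idle)
t=33: (idle)
t=34: (idle)
t=35: (idle)
t=36: (idle)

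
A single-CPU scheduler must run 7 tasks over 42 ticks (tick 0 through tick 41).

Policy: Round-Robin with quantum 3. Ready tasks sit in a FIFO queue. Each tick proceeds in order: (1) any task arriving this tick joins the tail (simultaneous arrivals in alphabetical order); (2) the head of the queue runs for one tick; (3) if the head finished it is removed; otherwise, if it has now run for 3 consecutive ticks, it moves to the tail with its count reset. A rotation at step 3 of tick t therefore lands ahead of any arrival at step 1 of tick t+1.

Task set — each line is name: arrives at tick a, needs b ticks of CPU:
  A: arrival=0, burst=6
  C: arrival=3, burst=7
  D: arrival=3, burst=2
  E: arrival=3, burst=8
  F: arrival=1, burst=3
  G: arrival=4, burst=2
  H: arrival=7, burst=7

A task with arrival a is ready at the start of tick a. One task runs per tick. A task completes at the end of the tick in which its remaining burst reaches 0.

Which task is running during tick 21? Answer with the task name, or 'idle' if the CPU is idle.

running at tick 21 = H

t=0: queue=[A] q_used=0 → run A
t=1: queue=[A,F] q_used=1 → run A
t=2: queue=[A,F] q_used=2 → run A
t=3: queue=[F,A,C,D,E] q_used=0 → run F
t=4: queue=[F,A,C,D,E,G] q_used=1 → run F
t=5: queue=[F,A,C,D,E,G] q_used=2 → run F
t=6: queue=[A,C,D,E,G] q_used=0 → run A
t=7: queue=[A,C,D,E,G,H] q_used=1 → run A
t=8: queue=[A,C,D,E,G,H] q_used=2 → run A
t=9: queue=[C,D,E,G,H] q_used=0 → run C
t=10: queue=[C,D,E,G,H] q_used=1 → run C
t=11: queue=[C,D,E,G,H] q_used=2 → run C
t=12: queue=[D,E,G,H,C] q_used=0 → run D
t=13: queue=[D,E,G,H,C] q_used=1 → run D
t=14: queue=[E,G,H,C] q_used=0 → run E
t=15: queue=[E,G,H,C] q_used=1 → run E
t=16: queue=[E,G,H,C] q_used=2 → run E
t=17: queue=[G,H,C,E] q_used=0 → run G
t=18: queue=[G,H,C,E] q_used=1 → run G
t=19: queue=[H,C,E] q_used=0 → run H
t=20: queue=[H,C,E] q_used=1 → run H
t=21: queue=[H,C,E] q_used=2 → run H
t=22: queue=[C,E,H] q_used=0 → run C
t=23: queue=[C,E,H] q_used=1 → run C
t=24: queue=[C,E,H] q_used=2 → run C
t=25: queue=[E,H,C] q_used=0 → run E
t=26: queue=[E,H,C] q_used=1 → run E
t=27: queue=[E,H,C] q_used=2 → run E
t=28: queue=[H,C,E] q_used=0 → run H
t=29: queue=[H,C,E] q_used=1 → run H
t=30: queue=[H,C,E] q_used=2 → run H
t=31: queue=[C,E,H] q_used=0 → run C
t=32: queue=[E,H] q_used=0 → run E
t=33: queue=[E,H] q_used=1 → run E
t=34: queue=[H] q_used=0 → run H
t=35: (idle)
t=36: (idle)
t=37: (idle)
t=38: (idle)
t=39: (idle)
t=40: (idle)
t=41: (idle)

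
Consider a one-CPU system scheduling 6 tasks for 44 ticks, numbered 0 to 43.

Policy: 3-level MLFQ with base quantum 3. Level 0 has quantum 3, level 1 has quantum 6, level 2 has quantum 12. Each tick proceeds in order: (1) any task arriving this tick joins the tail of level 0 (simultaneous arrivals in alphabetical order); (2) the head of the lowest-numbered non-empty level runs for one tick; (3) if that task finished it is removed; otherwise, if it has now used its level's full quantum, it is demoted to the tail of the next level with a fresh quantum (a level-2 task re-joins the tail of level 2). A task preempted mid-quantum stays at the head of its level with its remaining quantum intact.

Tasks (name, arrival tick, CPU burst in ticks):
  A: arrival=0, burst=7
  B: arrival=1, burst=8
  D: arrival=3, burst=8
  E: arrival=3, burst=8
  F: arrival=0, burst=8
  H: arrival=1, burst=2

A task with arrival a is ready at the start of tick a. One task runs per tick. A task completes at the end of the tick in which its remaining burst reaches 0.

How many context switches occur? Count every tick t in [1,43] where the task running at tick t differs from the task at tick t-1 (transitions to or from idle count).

context switches = 11

t=0: L0/L1/L2 = AF/-/- → run A
t=1: L0/L1/L2 = AFBH/-/- → run A
t=2: L0/L1/L2 = AFBH/-/- → run A
t=3: L0/L1/L2 = FBHDE/A/- → run F
t=4: L0/L1/L2 = FBHDE/A/- → run F
t=5: L0/L1/L2 = FBHDE/A/- → run F
t=6: L0/L1/L2 = BHDE/AF/- → run B
t=7: L0/L1/L2 = BHDE/AF/- → run B
t=8: L0/L1/L2 = BHDE/AF/- → run B
t=9: L0/L1/L2 = HDE/AFB/- → run H
t=10: L0/L1/L2 = HDE/AFB/- → run H
t=11: L0/L1/L2 = DE/AFB/- → run D
t=12: L0/L1/L2 = DE/AFB/- → run D
t=13: L0/L1/L2 = DE/AFB/- → run D
t=14: L0/L1/L2 = E/AFBD/- → run E
t=15: L0/L1/L2 = E/AFBD/- → run E
t=16: L0/L1/L2 = E/AFBD/- → run E
t=17: L0/L1/L2 = -/AFBDE/- → run A
t=18: L0/L1/L2 = -/AFBDE/- → run A
t=19: L0/L1/L2 = -/AFBDE/- → run A
t=20: L0/L1/L2 = -/AFBDE/- → run A
t=21: L0/L1/L2 = -/FBDE/- → run F
t=22: L0/L1/L2 = -/FBDE/- → run F
t=23: L0/L1/L2 = -/FBDE/- → run F
t=24: L0/L1/L2 = -/FBDE/- → run F
t=25: L0/L1/L2 = -/FBDE/- → run F
t=26: L0/L1/L2 = -/BDE/- → run B
t=27: L0/L1/L2 = -/BDE/- → run B
t=28: L0/L1/L2 = -/BDE/- → run B
t=29: L0/L1/L2 = -/BDE/- → run B
t=30: L0/L1/L2 = -/BDE/- → run B
t=31: L0/L1/L2 = -/DE/- → run D
t=32: L0/L1/L2 = -/DE/- → run D
t=33: L0/L1/L2 = -/DE/- → run D
t=34: L0/L1/L2 = -/DE/- → run D
t=35: L0/L1/L2 = -/DE/- → run D
t=36: L0/L1/L2 = -/E/- → run E
t=37: L0/L1/L2 = -/E/- → run E
t=38: L0/L1/L2 = -/E/- → run E
t=39: L0/L1/L2 = -/E/- → run E
t=40: L0/L1/L2 = -/E/- → run E
t=41: (idle)
t=42: (idle)
t=43: (idle)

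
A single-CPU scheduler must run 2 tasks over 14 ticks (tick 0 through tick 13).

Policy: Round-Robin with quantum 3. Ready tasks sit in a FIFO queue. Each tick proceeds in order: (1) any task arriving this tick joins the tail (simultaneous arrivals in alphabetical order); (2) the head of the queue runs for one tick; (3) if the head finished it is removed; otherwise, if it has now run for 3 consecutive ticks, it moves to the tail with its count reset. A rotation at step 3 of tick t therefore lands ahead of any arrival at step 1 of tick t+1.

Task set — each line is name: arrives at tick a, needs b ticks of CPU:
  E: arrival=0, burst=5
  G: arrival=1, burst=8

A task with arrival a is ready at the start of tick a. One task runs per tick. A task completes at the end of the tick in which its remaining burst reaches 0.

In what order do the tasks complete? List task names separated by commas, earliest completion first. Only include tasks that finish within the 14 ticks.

t=0: queue=[E] q_used=0 → run E
t=1: queue=[E,G] q_used=1 → run E
t=2: queue=[E,G] q_used=2 → run E
t=3: queue=[G,E] q_used=0 → run G
t=4: queue=[G,E] q_used=1 → run G
t=5: queue=[G,E] q_used=2 → run G
t=6: queue=[E,G] q_used=0 → run E
t=7: queue=[E,G] q_used=1 → run E
t=8: queue=[G] q_used=0 → run G
t=9: queue=[G] q_used=1 → run G
t=10: queue=[G] q_used=2 → run G
t=11: queue=[G] q_used=0 → run G
t=12: queue=[G] q_used=1 → run G
t=13: (idle)

completion order = E, G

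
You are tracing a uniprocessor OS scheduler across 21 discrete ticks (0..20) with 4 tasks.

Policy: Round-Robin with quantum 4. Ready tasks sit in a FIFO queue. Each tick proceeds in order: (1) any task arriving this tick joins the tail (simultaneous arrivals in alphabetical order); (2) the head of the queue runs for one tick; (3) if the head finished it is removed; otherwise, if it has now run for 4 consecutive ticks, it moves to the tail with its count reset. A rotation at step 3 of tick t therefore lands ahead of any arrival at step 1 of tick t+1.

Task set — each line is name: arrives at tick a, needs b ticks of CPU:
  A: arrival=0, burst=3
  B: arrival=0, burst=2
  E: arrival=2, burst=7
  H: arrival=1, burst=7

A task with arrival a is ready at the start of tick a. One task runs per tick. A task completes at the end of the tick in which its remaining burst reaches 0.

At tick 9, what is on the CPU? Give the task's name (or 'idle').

t=0: queue=[A,B] q_used=0 → run A
t=1: queue=[A,B,H] q_used=1 → run A
t=2: queue=[A,B,H,E] q_used=2 → run A
t=3: queue=[B,H,E] q_used=0 → run B
t=4: queue=[B,H,E] q_used=1 → run B
t=5: queue=[H,E] q_used=0 → run H
t=6: queue=[H,E] q_used=1 → run H
t=7: queue=[H,E] q_used=2 → run H
t=8: queue=[H,E] q_used=3 → run H
t=9: queue=[E,H] q_used=0 → run E
t=10: queue=[E,H] q_used=1 → run E
t=11: queue=[E,H] q_used=2 → run E
t=12: queue=[E,H] q_used=3 → run E
t=13: queue=[H,E] q_used=0 → run H
t=14: queue=[H,E] q_used=1 → run H
t=15: queue=[H,E] q_used=2 → run H
t=16: queue=[E] q_used=0 → run E
t=17: queue=[E] q_used=1 → run E
t=18: queue=[E] q_used=2 → run E
t=19: (idle)
t=20: (idle)

running at tick 9 = E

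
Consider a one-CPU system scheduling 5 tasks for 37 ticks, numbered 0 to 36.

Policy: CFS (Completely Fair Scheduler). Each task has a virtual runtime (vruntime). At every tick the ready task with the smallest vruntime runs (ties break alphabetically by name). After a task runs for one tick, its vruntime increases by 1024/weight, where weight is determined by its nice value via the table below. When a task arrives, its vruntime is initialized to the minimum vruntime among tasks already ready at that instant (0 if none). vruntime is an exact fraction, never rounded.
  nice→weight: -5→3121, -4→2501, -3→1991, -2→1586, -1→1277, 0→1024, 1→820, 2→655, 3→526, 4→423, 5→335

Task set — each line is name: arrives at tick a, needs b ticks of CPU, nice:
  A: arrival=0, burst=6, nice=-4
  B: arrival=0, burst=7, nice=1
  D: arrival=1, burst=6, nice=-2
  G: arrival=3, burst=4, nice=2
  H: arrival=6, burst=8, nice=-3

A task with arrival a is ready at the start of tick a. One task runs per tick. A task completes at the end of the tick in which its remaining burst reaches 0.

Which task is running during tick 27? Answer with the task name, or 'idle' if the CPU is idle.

t=0: vr[A=0 B=0] → run A
t=1: vr[A=1024/2501 B=0 D=0] → run B
t=2: vr[A=1024/2501 B=256/205 D=0] → run D
t=3: vr[A=1024/2501 B=256/205 D=512/793 G=1024/2501] → run A
t=4: vr[A=2048/2501 B=256/205 D=512/793 G=1024/2501] → run G
t=5: vr[A=2048/2501 B=256/205 D=512/793 G=3231744/1638155] → run D
t=6: vr[A=2048/2501 B=256/205 D=1024/793 G=3231744/1638155 H=2048/2501] → run A
t=7: vr[A=3072/2501 B=256/205 D=1024/793 G=3231744/1638155 H=2048/2501] → run H
t=8: vr[A=3072/2501 B=256/205 D=1024/793 G=3231744/1638155 H=6638592/4979491] → run A
t=9: vr[A=4096/2501 B=256/205 D=1024/793 G=3231744/1638155 H=6638592/4979491] → run B
t=10: vr[A=4096/2501 B=512/205 D=1024/793 G=3231744/1638155 H=6638592/4979491] → run D
t=11: vr[A=4096/2501 B=512/205 D=1536/793 G=3231744/1638155 H=6638592/4979491] → run H
t=12: vr[A=4096/2501 B=512/205 D=1536/793 G=3231744/1638155 H=9199616/4979491] → run A
t=13: vr[A=5120/2501 B=512/205 D=1536/793 G=3231744/1638155 H=9199616/4979491] → run H
t=14: vr[A=5120/2501 B=512/205 D=1536/793 G=3231744/1638155 H=11760640/4979491] → run D
t=15: vr[A=5120/2501 B=512/205 D=2048/793 G=3231744/1638155 H=11760640/4979491] → run G
t=16: vr[A=5120/2501 B=512/205 D=2048/793 G=5792768/1638155 H=11760640/4979491] → run A
t=17: vr[B=512/205 D=2048/793 G=5792768/1638155 H=11760640/4979491] → run H
t=18: vr[B=512/205 D=2048/793 G=5792768/1638155 H=14321664/4979491] → run B
t=19: vr[B=768/205 D=2048/793 G=5792768/1638155 H=14321664/4979491] → run D
t=20: vr[B=768/205 D=2560/793 G=5792768/1638155 H=14321664/4979491] → run H
t=21: vr[B=768/205 D=2560/793 G=5792768/1638155 H=16882688/4979491] → run D
t=22: vr[B=768/205 G=5792768/1638155 H=16882688/4979491] → run H
t=23: vr[B=768/205 G=5792768/1638155 H=19443712/4979491] → run G
t=24: vr[B=768/205 G=8353792/1638155 H=19443712/4979491] → run B
t=25: vr[B=1024/205 G=8353792/1638155 H=19443712/4979491] → run H
t=26: vr[B=1024/205 G=8353792/1638155 H=22004736/4979491] → run H
t=27: vr[B=1024/205 G=8353792/1638155] → run B
t=28: vr[B=256/41 G=8353792/1638155] → run G
t=29: vr[B=256/41] → run B
t=30: vr[B=1536/205] → run B
t=31: (idle)
t=32: (idle)
t=33: (idle)
t=34: (idle)
t=35: (idle)
t=36: (idle)

running at tick 27 = B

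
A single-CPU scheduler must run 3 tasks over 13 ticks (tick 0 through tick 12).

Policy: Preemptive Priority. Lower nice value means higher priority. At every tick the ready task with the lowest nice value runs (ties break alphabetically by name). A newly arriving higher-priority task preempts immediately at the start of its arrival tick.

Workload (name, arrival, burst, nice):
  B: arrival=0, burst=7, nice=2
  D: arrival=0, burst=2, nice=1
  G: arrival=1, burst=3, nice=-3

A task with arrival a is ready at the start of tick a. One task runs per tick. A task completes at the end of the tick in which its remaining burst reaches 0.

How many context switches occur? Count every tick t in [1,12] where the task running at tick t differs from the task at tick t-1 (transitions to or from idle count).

context switches = 4

t=0: ready={B,D} → run D
t=1: ready={B,D,G} → run G
t=2: ready={B,D,G} → run G
t=3: ready={B,D,G} → run G
t=4: ready={B,D} → run D
t=5: ready={B} → run B
t=6: ready={B} → run B
t=7: ready={B} → run B
t=8: ready={B} → run B
t=9: ready={B} → run B
t=10: ready={B} → run B
t=11: ready={B} → run B
t=12: (idle)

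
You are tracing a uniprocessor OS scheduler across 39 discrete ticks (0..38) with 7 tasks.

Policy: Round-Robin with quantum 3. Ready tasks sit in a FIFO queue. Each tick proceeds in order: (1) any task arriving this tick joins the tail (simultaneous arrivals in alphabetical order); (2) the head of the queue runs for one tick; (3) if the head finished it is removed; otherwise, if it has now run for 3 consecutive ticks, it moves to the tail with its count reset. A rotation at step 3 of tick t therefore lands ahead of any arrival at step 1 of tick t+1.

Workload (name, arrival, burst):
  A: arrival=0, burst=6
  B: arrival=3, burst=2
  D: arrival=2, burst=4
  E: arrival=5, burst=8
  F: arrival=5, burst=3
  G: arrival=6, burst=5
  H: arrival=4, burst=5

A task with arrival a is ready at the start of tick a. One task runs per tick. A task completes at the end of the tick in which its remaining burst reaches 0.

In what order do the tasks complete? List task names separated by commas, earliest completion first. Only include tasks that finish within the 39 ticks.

t=0: queue=[A] q_used=0 → run A
t=1: queue=[A] q_used=1 → run A
t=2: queue=[A,D] q_used=2 → run A
t=3: queue=[D,A,B] q_used=0 → run D
t=4: queue=[D,A,B,H] q_used=1 → run D
t=5: queue=[D,A,B,H,E,F] q_used=2 → run D
t=6: queue=[A,B,H,E,F,D,G] q_used=0 → run A
t=7: queue=[A,B,H,E,F,D,G] q_used=1 → run A
t=8: queue=[A,B,H,E,F,D,G] q_used=2 → run A
t=9: queue=[B,H,E,F,D,G] q_used=0 → run B
t=10: queue=[B,H,E,F,D,G] q_used=1 → run B
t=11: queue=[H,E,F,D,G] q_used=0 → run H
t=12: queue=[H,E,F,D,G] q_used=1 → run H
t=13: queue=[H,E,F,D,G] q_used=2 → run H
t=14: queue=[E,F,D,G,H] q_used=0 → run E
t=15: queue=[E,F,D,G,H] q_used=1 → run E
t=16: queue=[E,F,D,G,H] q_used=2 → run E
t=17: queue=[F,D,G,H,E] q_used=0 → run F
t=18: queue=[F,D,G,H,E] q_used=1 → run F
t=19: queue=[F,D,G,H,E] q_used=2 → run F
t=20: queue=[D,G,H,E] q_used=0 → run D
t=21: queue=[G,H,E] q_used=0 → run G
t=22: queue=[G,H,E] q_used=1 → run G
t=23: queue=[G,H,E] q_used=2 → run G
t=24: queue=[H,E,G] q_used=0 → run H
t=25: queue=[H,E,G] q_used=1 → run H
t=26: queue=[E,G] q_used=0 → run E
t=27: queue=[E,G] q_used=1 → run E
t=28: queue=[E,G] q_used=2 → run E
t=29: queue=[G,E] q_used=0 → run G
t=30: queue=[G,E] q_used=1 → run G
t=31: queue=[E] q_used=0 → run E
t=32: queue=[E] q_used=1 → run E
t=33: (idle)
t=34: (idle)
t=35: (idle)
t=36: (idle)
t=37: (idle)
t=38: (idle)

completion order = A, B, F, D, H, G, E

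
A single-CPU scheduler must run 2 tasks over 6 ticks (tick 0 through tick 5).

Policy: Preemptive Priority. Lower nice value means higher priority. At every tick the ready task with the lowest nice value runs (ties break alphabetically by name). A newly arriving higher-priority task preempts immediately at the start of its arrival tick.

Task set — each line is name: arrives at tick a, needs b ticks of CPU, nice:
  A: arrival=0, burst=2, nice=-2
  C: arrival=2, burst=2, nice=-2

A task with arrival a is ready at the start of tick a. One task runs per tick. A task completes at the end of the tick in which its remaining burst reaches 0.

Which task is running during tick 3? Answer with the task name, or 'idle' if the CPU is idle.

t=0: ready={A} → run A
t=1: ready={A} → run A
t=2: ready={C} → run C
t=3: ready={C} → run C
t=4: (idle)
t=5: (idle)

running at tick 3 = C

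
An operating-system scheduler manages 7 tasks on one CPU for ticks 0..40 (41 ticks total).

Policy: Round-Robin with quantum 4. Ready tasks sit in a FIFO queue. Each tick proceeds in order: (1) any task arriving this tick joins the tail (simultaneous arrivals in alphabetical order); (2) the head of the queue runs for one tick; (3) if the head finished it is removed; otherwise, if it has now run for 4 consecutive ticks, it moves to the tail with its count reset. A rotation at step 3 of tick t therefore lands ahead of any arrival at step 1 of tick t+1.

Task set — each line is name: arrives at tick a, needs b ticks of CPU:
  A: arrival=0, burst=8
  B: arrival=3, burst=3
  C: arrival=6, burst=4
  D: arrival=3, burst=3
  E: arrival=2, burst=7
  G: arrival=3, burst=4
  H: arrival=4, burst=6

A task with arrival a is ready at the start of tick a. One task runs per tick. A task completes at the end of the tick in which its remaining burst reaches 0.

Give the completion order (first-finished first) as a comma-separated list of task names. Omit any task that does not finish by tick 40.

t=0: queue=[A] q_used=0 → run A
t=1: queue=[A] q_used=1 → run A
t=2: queue=[A,E] q_used=2 → run A
t=3: queue=[A,E,B,D,G] q_used=3 → run A
t=4: queue=[E,B,D,G,A,H] q_used=0 → run E
t=5: queue=[E,B,D,G,A,H] q_used=1 → run E
t=6: queue=[E,B,D,G,A,H,C] q_used=2 → run E
t=7: queue=[E,B,D,G,A,H,C] q_used=3 → run E
t=8: queue=[B,D,G,A,H,C,E] q_used=0 → run B
t=9: queue=[B,D,G,A,H,C,E] q_used=1 → run B
t=10: queue=[B,D,G,A,H,C,E] q_used=2 → run B
t=11: queue=[D,G,A,H,C,E] q_used=0 → run D
t=12: queue=[D,G,A,H,C,E] q_used=1 → run D
t=13: queue=[D,G,A,H,C,E] q_used=2 → run D
t=14: queue=[G,A,H,C,E] q_used=0 → run G
t=15: queue=[G,A,H,C,E] q_used=1 → run G
t=16: queue=[G,A,H,C,E] q_used=2 → run G
t=17: queue=[G,A,H,C,E] q_used=3 → run G
t=18: queue=[A,H,C,E] q_used=0 → run A
t=19: queue=[A,H,C,E] q_used=1 → run A
t=20: queue=[A,H,C,E] q_used=2 → run A
t=21: queue=[A,H,C,E] q_used=3 → run A
t=22: queue=[H,C,E] q_used=0 → run H
t=23: queue=[H,C,E] q_used=1 → run H
t=24: queue=[H,C,E] q_used=2 → run H
t=25: queue=[H,C,E] q_used=3 → run H
t=26: queue=[C,E,H] q_used=0 → run C
t=27: queue=[C,E,H] q_used=1 → run C
t=28: queue=[C,E,H] q_used=2 → run C
t=29: queue=[C,E,H] q_used=3 → run C
t=30: queue=[E,H] q_used=0 → run E
t=31: queue=[E,H] q_used=1 → run E
t=32: queue=[E,H] q_used=2 → run E
t=33: queue=[H] q_used=0 → run H
t=34: queue=[H] q_used=1 → run H
t=35: (idle)
t=36: (idle)
t=37: (idle)
t=38: (idle)
t=39: (idle)
t=40: (idle)

completion order = B, D, G, A, C, E, H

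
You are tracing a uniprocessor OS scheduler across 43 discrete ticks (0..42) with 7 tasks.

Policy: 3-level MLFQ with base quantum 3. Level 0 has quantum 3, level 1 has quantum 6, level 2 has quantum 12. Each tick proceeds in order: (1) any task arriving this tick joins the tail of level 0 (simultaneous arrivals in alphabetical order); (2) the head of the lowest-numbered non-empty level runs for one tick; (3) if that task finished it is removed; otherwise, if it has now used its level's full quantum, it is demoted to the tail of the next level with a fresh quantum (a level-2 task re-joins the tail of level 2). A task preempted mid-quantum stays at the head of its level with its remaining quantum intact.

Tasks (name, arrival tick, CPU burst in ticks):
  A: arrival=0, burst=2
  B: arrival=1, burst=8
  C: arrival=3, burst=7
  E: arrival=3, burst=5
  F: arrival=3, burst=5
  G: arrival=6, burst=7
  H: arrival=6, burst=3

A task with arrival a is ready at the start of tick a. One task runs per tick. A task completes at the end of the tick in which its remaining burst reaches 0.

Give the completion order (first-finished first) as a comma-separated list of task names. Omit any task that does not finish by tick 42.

t=0: L0/L1/L2 = A/-/- → run A
t=1: L0/L1/L2 = AB/-/- → run A
t=2: L0/L1/L2 = B/-/- → run B
t=3: L0/L1/L2 = BCEF/-/- → run B
t=4: L0/L1/L2 = BCEF/-/- → run B
t=5: L0/L1/L2 = CEF/B/- → run C
t=6: L0/L1/L2 = CEFGH/B/- → run C
t=7: L0/L1/L2 = CEFGH/B/- → run C
t=8: L0/L1/L2 = EFGH/BC/- → run E
t=9: L0/L1/L2 = EFGH/BC/- → run E
t=10: L0/L1/L2 = EFGH/BC/- → run E
t=11: L0/L1/L2 = FGH/BCE/- → run F
t=12: L0/L1/L2 = FGH/BCE/- → run F
t=13: L0/L1/L2 = FGH/BCE/- → run F
t=14: L0/L1/L2 = GH/BCEF/- → run G
t=15: L0/L1/L2 = GH/BCEF/- → run G
t=16: L0/L1/L2 = GH/BCEF/- → run G
t=17: L0/L1/L2 = H/BCEFG/- → run H
t=18: L0/L1/L2 = H/BCEFG/- → run H
t=19: L0/L1/L2 = H/BCEFG/- → run H
t=20: L0/L1/L2 = -/BCEFG/- → run B
t=21: L0/L1/L2 = -/BCEFG/- → run B
t=22: L0/L1/L2 = -/BCEFG/- → run B
t=23: L0/L1/L2 = -/BCEFG/- → run B
t=24: L0/L1/L2 = -/BCEFG/- → run B
t=25: L0/L1/L2 = -/CEFG/- → run C
t=26: L0/L1/L2 = -/CEFG/- → run C
t=27: L0/L1/L2 = -/CEFG/- → run C
t=28: L0/L1/L2 = -/CEFG/- → run C
t=29: L0/L1/L2 = -/EFG/- → run E
t=30: L0/L1/L2 = -/EFG/- → run E
t=31: L0/L1/L2 = -/FG/- → run F
t=32: L0/L1/L2 = -/FG/- → run F
t=33: L0/L1/L2 = -/G/- → run G
t=34: L0/L1/L2 = -/G/- → run G
t=35: L0/L1/L2 = -/G/- → run G
t=36: L0/L1/L2 = -/G/- → run G
t=37: (idle)
t=38: (idle)
t=39: (idle)
t=40: (idle)
t=41: (idle)
t=42: (idle)

completion order = A, H, B, C, E, F, G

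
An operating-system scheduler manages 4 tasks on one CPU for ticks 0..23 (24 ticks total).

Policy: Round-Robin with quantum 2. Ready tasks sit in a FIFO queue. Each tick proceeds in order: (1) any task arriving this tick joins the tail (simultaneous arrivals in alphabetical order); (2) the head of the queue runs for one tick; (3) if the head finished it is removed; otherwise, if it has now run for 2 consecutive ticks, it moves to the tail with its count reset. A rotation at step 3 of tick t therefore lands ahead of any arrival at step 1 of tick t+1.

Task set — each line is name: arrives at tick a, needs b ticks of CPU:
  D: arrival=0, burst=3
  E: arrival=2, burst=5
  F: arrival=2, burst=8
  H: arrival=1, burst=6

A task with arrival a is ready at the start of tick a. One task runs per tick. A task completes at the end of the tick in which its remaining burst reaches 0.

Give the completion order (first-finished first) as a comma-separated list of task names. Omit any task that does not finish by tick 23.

t=0: queue=[D] q_used=0 → run D
t=1: queue=[D,H] q_used=1 → run D
t=2: queue=[H,D,E,F] q_used=0 → run H
t=3: queue=[H,D,E,F] q_used=1 → run H
t=4: queue=[D,E,F,H] q_used=0 → run D
t=5: queue=[E,F,H] q_used=0 → run E
t=6: queue=[E,F,H] q_used=1 → run E
t=7: queue=[F,H,E] q_used=0 → run F
t=8: queue=[F,H,E] q_used=1 → run F
t=9: queue=[H,E,F] q_used=0 → run H
t=10: queue=[H,E,F] q_used=1 → run H
t=11: queue=[E,F,H] q_used=0 → run E
t=12: queue=[E,F,H] q_used=1 → run E
t=13: queue=[F,H,E] q_used=0 → run F
t=14: queue=[F,H,E] q_used=1 → run F
t=15: queue=[H,E,F] q_used=0 → run H
t=16: queue=[H,E,F] q_used=1 → run H
t=17: queue=[E,F] q_used=0 → run E
t=18: queue=[F] q_used=0 → run F
t=19: queue=[F] q_used=1 → run F
t=20: queue=[F] q_used=0 → run F
t=21: queue=[F] q_used=1 → run F
t=22: (idle)
t=23: (idle)

completion order = D, H, E, F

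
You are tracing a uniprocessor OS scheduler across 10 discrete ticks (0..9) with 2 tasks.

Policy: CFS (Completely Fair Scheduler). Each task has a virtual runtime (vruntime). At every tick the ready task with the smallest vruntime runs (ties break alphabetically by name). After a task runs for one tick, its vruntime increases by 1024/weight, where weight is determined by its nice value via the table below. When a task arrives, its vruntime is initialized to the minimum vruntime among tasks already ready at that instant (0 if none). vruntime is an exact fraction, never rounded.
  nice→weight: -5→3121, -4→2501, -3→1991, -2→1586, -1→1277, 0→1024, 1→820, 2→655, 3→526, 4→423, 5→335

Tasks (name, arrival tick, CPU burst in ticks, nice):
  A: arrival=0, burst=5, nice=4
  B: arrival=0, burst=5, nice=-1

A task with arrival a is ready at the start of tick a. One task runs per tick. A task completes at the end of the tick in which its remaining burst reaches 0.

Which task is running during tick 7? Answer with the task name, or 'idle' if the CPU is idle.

t=0: vr[A=0 B=0] → run A
t=1: vr[A=1024/423 B=0] → run B
t=2: vr[A=1024/423 B=1024/1277] → run B
t=3: vr[A=1024/423 B=2048/1277] → run B
t=4: vr[A=1024/423 B=3072/1277] → run B
t=5: vr[A=1024/423 B=4096/1277] → run A
t=6: vr[A=2048/423 B=4096/1277] → run B
t=7: vr[A=2048/423] → run A
t=8: vr[A=1024/141] → run A
t=9: vr[A=4096/423] → run A

running at tick 7 = A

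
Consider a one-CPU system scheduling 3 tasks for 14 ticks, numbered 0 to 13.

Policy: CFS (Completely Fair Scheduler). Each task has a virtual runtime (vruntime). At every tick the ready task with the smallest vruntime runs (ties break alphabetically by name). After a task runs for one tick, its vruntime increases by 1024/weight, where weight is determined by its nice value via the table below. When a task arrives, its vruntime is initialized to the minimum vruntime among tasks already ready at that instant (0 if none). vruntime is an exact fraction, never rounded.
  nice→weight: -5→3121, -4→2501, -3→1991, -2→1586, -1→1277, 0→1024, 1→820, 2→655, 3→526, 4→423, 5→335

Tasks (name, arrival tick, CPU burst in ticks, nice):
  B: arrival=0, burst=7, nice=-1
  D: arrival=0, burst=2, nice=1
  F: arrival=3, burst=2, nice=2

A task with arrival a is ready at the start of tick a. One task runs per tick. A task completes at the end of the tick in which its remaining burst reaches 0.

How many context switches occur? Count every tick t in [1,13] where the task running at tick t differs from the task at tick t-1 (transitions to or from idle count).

context switches = 8

t=0: vr[B=0 D=0] → run B
t=1: vr[B=1024/1277 D=0] → run D
t=2: vr[B=1024/1277 D=256/205] → run B
t=3: vr[B=2048/1277 D=256/205 F=256/205] → run D
t=4: vr[B=2048/1277 F=256/205] → run F
t=5: vr[B=2048/1277 F=15104/5371] → run B
t=6: vr[B=3072/1277 F=15104/5371] → run B
t=7: vr[B=4096/1277 F=15104/5371] → run F
t=8: vr[B=4096/1277] → run B
t=9: vr[B=5120/1277] → run B
t=10: vr[B=6144/1277] → run B
t=11: (idle)
t=12: (idle)
t=13: (idle)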